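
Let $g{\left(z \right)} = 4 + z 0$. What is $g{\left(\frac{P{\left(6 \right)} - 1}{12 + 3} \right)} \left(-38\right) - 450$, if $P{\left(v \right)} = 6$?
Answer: $-602$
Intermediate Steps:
$g{\left(z \right)} = 4$ ($g{\left(z \right)} = 4 + 0 = 4$)
$g{\left(\frac{P{\left(6 \right)} - 1}{12 + 3} \right)} \left(-38\right) - 450 = 4 \left(-38\right) - 450 = -152 - 450 = -602$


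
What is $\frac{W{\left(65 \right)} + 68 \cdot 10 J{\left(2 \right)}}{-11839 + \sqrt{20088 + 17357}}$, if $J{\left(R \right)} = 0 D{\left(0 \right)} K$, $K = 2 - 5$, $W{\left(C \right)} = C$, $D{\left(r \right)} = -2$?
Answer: $- \frac{769535}{140124476} - \frac{65 \sqrt{37445}}{140124476} \approx -0.0055816$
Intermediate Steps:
$K = -3$ ($K = 2 - 5 = -3$)
$J{\left(R \right)} = 0$ ($J{\left(R \right)} = 0 \left(-2\right) \left(-3\right) = 0 \left(-3\right) = 0$)
$\frac{W{\left(65 \right)} + 68 \cdot 10 J{\left(2 \right)}}{-11839 + \sqrt{20088 + 17357}} = \frac{65 + 68 \cdot 10 \cdot 0}{-11839 + \sqrt{20088 + 17357}} = \frac{65 + 68 \cdot 0}{-11839 + \sqrt{37445}} = \frac{65 + 0}{-11839 + \sqrt{37445}} = \frac{65}{-11839 + \sqrt{37445}}$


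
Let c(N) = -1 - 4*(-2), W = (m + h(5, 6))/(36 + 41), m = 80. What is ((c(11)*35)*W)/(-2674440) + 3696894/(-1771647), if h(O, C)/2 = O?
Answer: -402829310263/193036294924 ≈ -2.0868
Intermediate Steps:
h(O, C) = 2*O
W = 90/77 (W = (80 + 2*5)/(36 + 41) = (80 + 10)/77 = 90*(1/77) = 90/77 ≈ 1.1688)
c(N) = 7 (c(N) = -1 + 8 = 7)
((c(11)*35)*W)/(-2674440) + 3696894/(-1771647) = ((7*35)*(90/77))/(-2674440) + 3696894/(-1771647) = (245*(90/77))*(-1/2674440) + 3696894*(-1/1771647) = (3150/11)*(-1/2674440) - 1232298/590549 = -35/326876 - 1232298/590549 = -402829310263/193036294924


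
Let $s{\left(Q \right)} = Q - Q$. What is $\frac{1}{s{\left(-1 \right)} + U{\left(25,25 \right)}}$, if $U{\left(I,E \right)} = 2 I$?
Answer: $\frac{1}{50} \approx 0.02$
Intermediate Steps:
$s{\left(Q \right)} = 0$
$\frac{1}{s{\left(-1 \right)} + U{\left(25,25 \right)}} = \frac{1}{0 + 2 \cdot 25} = \frac{1}{0 + 50} = \frac{1}{50}$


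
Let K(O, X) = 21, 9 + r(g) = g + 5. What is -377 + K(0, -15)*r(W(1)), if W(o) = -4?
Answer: -545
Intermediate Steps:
r(g) = -4 + g (r(g) = -9 + (g + 5) = -9 + (5 + g) = -4 + g)
-377 + K(0, -15)*r(W(1)) = -377 + 21*(-4 - 4) = -377 + 21*(-8) = -377 - 168 = -545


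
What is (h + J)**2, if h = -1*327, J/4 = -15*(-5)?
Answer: 729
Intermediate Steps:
J = 300 (J = 4*(-15*(-5)) = 4*75 = 300)
h = -327
(h + J)**2 = (-327 + 300)**2 = (-27)**2 = 729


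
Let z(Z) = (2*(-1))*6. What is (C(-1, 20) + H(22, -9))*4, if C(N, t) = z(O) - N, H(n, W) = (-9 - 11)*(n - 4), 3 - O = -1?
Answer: -1484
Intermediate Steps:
O = 4 (O = 3 - 1*(-1) = 3 + 1 = 4)
H(n, W) = 80 - 20*n (H(n, W) = -20*(-4 + n) = 80 - 20*n)
z(Z) = -12 (z(Z) = -2*6 = -12)
C(N, t) = -12 - N
(C(-1, 20) + H(22, -9))*4 = ((-12 - 1*(-1)) + (80 - 20*22))*4 = ((-12 + 1) + (80 - 440))*4 = (-11 - 360)*4 = -371*4 = -1484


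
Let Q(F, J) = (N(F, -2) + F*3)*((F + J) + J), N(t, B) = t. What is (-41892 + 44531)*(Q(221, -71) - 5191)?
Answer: 170598155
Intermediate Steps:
Q(F, J) = 4*F*(F + 2*J) (Q(F, J) = (F + F*3)*((F + J) + J) = (F + 3*F)*(F + 2*J) = (4*F)*(F + 2*J) = 4*F*(F + 2*J))
(-41892 + 44531)*(Q(221, -71) - 5191) = (-41892 + 44531)*(4*221*(221 + 2*(-71)) - 5191) = 2639*(4*221*(221 - 142) - 5191) = 2639*(4*221*79 - 5191) = 2639*(69836 - 5191) = 2639*64645 = 170598155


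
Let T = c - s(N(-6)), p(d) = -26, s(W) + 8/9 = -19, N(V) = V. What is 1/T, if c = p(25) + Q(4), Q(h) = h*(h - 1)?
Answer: 9/53 ≈ 0.16981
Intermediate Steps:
s(W) = -179/9 (s(W) = -8/9 - 19 = -179/9)
Q(h) = h*(-1 + h)
c = -14 (c = -26 + 4*(-1 + 4) = -26 + 4*3 = -26 + 12 = -14)
T = 53/9 (T = -14 - 1*(-179/9) = -14 + 179/9 = 53/9 ≈ 5.8889)
1/T = 1/(53/9) = 9/53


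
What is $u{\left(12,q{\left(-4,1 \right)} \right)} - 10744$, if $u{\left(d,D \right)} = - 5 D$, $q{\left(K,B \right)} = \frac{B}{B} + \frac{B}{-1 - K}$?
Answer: $- \frac{32252}{3} \approx -10751.0$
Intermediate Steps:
$q{\left(K,B \right)} = 1 + \frac{B}{-1 - K}$
$u{\left(12,q{\left(-4,1 \right)} \right)} - 10744 = - 5 \frac{1 - 4 - 1}{1 - 4} - 10744 = - 5 \frac{1 - 4 - 1}{-3} - 10744 = - 5 \left(\left(- \frac{1}{3}\right) \left(-4\right)\right) - 10744 = \left(-5\right) \frac{4}{3} - 10744 = - \frac{20}{3} - 10744 = - \frac{32252}{3}$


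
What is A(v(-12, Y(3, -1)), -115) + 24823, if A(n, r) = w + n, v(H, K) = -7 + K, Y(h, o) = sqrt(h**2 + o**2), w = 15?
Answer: 24831 + sqrt(10) ≈ 24834.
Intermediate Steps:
A(n, r) = 15 + n
A(v(-12, Y(3, -1)), -115) + 24823 = (15 + (-7 + sqrt(3**2 + (-1)**2))) + 24823 = (15 + (-7 + sqrt(9 + 1))) + 24823 = (15 + (-7 + sqrt(10))) + 24823 = (8 + sqrt(10)) + 24823 = 24831 + sqrt(10)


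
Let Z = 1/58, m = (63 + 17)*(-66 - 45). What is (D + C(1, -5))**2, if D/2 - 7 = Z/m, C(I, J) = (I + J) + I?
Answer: 8024296932961/66316550400 ≈ 121.00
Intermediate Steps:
m = -8880 (m = 80*(-111) = -8880)
C(I, J) = J + 2*I
Z = 1/58 ≈ 0.017241
D = 3605279/257520 (D = 14 + 2*((1/58)/(-8880)) = 14 + 2*((1/58)*(-1/8880)) = 14 + 2*(-1/515040) = 14 - 1/257520 = 3605279/257520 ≈ 14.000)
(D + C(1, -5))**2 = (3605279/257520 + (-5 + 2*1))**2 = (3605279/257520 + (-5 + 2))**2 = (3605279/257520 - 3)**2 = (2832719/257520)**2 = 8024296932961/66316550400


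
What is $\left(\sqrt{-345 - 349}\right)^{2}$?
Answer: $-694$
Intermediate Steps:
$\left(\sqrt{-345 - 349}\right)^{2} = \left(\sqrt{-694}\right)^{2} = \left(i \sqrt{694}\right)^{2} = -694$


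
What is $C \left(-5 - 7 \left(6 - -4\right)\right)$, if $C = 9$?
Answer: $-675$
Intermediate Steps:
$C \left(-5 - 7 \left(6 - -4\right)\right) = 9 \left(-5 - 7 \left(6 - -4\right)\right) = 9 \left(-5 - 7 \left(6 + 4\right)\right) = 9 \left(-5 - 70\right) = 9 \left(-75\right) = -675$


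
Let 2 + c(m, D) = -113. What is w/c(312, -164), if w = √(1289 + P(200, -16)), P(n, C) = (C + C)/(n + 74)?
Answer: -√24191049/15755 ≈ -0.31218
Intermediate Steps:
P(n, C) = 2*C/(74 + n) (P(n, C) = (2*C)/(74 + n) = 2*C/(74 + n))
c(m, D) = -115 (c(m, D) = -2 - 113 = -115)
w = √24191049/137 (w = √(1289 + 2*(-16)/(74 + 200)) = √(1289 + 2*(-16)/274) = √(1289 + 2*(-16)*(1/274)) = √(1289 - 16/137) = √(176577/137) = √24191049/137 ≈ 35.901)
w/c(312, -164) = (√24191049/137)/(-115) = (√24191049/137)*(-1/115) = -√24191049/15755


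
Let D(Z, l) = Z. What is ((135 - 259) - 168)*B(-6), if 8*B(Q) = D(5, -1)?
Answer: -365/2 ≈ -182.50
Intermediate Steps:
B(Q) = 5/8 (B(Q) = (1/8)*5 = 5/8)
((135 - 259) - 168)*B(-6) = ((135 - 259) - 168)*(5/8) = (-124 - 168)*(5/8) = -292*5/8 = -365/2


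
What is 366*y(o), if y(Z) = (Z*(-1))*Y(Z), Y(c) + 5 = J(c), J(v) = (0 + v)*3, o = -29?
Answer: -976488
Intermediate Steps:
J(v) = 3*v (J(v) = v*3 = 3*v)
Y(c) = -5 + 3*c
y(Z) = -Z*(-5 + 3*Z) (y(Z) = (Z*(-1))*(-5 + 3*Z) = (-Z)*(-5 + 3*Z) = -Z*(-5 + 3*Z))
366*y(o) = 366*(-29*(5 - 3*(-29))) = 366*(-29*(5 + 87)) = 366*(-29*92) = 366*(-2668) = -976488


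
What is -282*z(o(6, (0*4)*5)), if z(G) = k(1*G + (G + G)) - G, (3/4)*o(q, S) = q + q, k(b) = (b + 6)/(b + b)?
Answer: 34827/8 ≈ 4353.4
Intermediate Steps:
k(b) = (6 + b)/(2*b) (k(b) = (6 + b)/((2*b)) = (6 + b)*(1/(2*b)) = (6 + b)/(2*b))
o(q, S) = 8*q/3 (o(q, S) = 4*(q + q)/3 = 4*(2*q)/3 = 8*q/3)
z(G) = -G + (6 + 3*G)/(6*G) (z(G) = (6 + (1*G + (G + G)))/(2*(1*G + (G + G))) - G = (6 + (G + 2*G))/(2*(G + 2*G)) - G = (6 + 3*G)/(2*((3*G))) - G = (1/(3*G))*(6 + 3*G)/2 - G = (6 + 3*G)/(6*G) - G = -G + (6 + 3*G)/(6*G))
-282*z(o(6, (0*4)*5)) = -282*(1/2 + 1/((8/3)*6) - 8*6/3) = -282*(1/2 + 1/16 - 1*16) = -282*(1/2 + 1/16 - 16) = -282*(-247/16) = 34827/8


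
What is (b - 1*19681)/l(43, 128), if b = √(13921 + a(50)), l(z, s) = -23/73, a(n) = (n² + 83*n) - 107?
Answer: 1436713/23 - 292*√1279/23 ≈ 62012.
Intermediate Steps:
a(n) = -107 + n² + 83*n
l(z, s) = -23/73 (l(z, s) = -23*1/73 = -23/73)
b = 4*√1279 (b = √(13921 + (-107 + 50² + 83*50)) = √(13921 + (-107 + 2500 + 4150)) = √(13921 + 6543) = √20464 = 4*√1279 ≈ 143.05)
(b - 1*19681)/l(43, 128) = (4*√1279 - 1*19681)/(-23/73) = (4*√1279 - 19681)*(-73/23) = (-19681 + 4*√1279)*(-73/23) = 1436713/23 - 292*√1279/23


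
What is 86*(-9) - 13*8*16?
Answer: -2438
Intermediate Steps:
86*(-9) - 13*8*16 = -774 - 104*16 = -774 - 1*1664 = -774 - 1664 = -2438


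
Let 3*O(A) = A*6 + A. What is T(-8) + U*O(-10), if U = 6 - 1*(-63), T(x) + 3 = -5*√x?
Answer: -1613 - 10*I*√2 ≈ -1613.0 - 14.142*I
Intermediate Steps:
T(x) = -3 - 5*√x
U = 69 (U = 6 + 63 = 69)
O(A) = 7*A/3 (O(A) = (A*6 + A)/3 = (6*A + A)/3 = (7*A)/3 = 7*A/3)
T(-8) + U*O(-10) = (-3 - 10*I*√2) + 69*((7/3)*(-10)) = (-3 - 10*I*√2) + 69*(-70/3) = (-3 - 10*I*√2) - 1610 = -1613 - 10*I*√2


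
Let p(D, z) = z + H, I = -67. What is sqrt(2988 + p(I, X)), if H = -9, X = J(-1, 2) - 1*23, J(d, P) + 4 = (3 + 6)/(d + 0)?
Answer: 3*sqrt(327) ≈ 54.249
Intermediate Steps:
J(d, P) = -4 + 9/d (J(d, P) = -4 + (3 + 6)/(d + 0) = -4 + 9/d)
X = -36 (X = (-4 + 9/(-1)) - 1*23 = (-4 + 9*(-1)) - 23 = (-4 - 9) - 23 = -13 - 23 = -36)
p(D, z) = -9 + z (p(D, z) = z - 9 = -9 + z)
sqrt(2988 + p(I, X)) = sqrt(2988 + (-9 - 36)) = sqrt(2988 - 45) = sqrt(2943) = 3*sqrt(327)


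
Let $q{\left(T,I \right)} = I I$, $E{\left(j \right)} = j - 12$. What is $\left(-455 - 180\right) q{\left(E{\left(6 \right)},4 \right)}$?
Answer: $-10160$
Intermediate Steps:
$E{\left(j \right)} = -12 + j$ ($E{\left(j \right)} = j - 12 = -12 + j$)
$q{\left(T,I \right)} = I^{2}$
$\left(-455 - 180\right) q{\left(E{\left(6 \right)},4 \right)} = \left(-455 - 180\right) 4^{2} = \left(-635\right) 16 = -10160$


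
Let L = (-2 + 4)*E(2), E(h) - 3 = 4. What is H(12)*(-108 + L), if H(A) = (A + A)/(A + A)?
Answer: -94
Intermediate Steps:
H(A) = 1 (H(A) = (2*A)/((2*A)) = (2*A)*(1/(2*A)) = 1)
E(h) = 7 (E(h) = 3 + 4 = 7)
L = 14 (L = (-2 + 4)*7 = 2*7 = 14)
H(12)*(-108 + L) = 1*(-108 + 14) = 1*(-94) = -94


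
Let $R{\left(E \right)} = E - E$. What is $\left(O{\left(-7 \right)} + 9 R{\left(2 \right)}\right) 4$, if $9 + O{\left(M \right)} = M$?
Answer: $-64$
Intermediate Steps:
$R{\left(E \right)} = 0$
$O{\left(M \right)} = -9 + M$
$\left(O{\left(-7 \right)} + 9 R{\left(2 \right)}\right) 4 = \left(\left(-9 - 7\right) + 9 \cdot 0\right) 4 = \left(-16 + 0\right) 4 = \left(-16\right) 4 = -64$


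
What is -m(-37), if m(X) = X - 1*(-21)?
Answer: 16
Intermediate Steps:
m(X) = 21 + X (m(X) = X + 21 = 21 + X)
-m(-37) = -(21 - 37) = -1*(-16) = 16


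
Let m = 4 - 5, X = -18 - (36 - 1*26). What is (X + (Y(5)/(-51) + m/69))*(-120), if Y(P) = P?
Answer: 1319040/391 ≈ 3373.5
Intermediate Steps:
X = -28 (X = -18 - (36 - 26) = -18 - 1*10 = -18 - 10 = -28)
m = -1
(X + (Y(5)/(-51) + m/69))*(-120) = (-28 + (5/(-51) - 1/69))*(-120) = (-28 + (5*(-1/51) - 1*1/69))*(-120) = (-28 + (-5/51 - 1/69))*(-120) = (-28 - 44/391)*(-120) = -10992/391*(-120) = 1319040/391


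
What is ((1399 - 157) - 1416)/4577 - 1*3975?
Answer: -18193749/4577 ≈ -3975.0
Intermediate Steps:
((1399 - 157) - 1416)/4577 - 1*3975 = (1242 - 1416)*(1/4577) - 3975 = -174*1/4577 - 3975 = -174/4577 - 3975 = -18193749/4577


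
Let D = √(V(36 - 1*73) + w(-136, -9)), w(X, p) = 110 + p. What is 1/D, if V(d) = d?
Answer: ⅛ ≈ 0.12500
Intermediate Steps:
D = 8 (D = √((36 - 1*73) + (110 - 9)) = √((36 - 73) + 101) = √(-37 + 101) = √64 = 8)
1/D = 1/8 = ⅛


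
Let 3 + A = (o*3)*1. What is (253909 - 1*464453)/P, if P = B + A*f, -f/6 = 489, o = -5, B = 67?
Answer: -210544/52879 ≈ -3.9816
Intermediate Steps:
f = -2934 (f = -6*489 = -2934)
A = -18 (A = -3 - 5*3*1 = -3 - 15*1 = -3 - 15 = -18)
P = 52879 (P = 67 - 18*(-2934) = 67 + 52812 = 52879)
(253909 - 1*464453)/P = (253909 - 1*464453)/52879 = (253909 - 464453)*(1/52879) = -210544*1/52879 = -210544/52879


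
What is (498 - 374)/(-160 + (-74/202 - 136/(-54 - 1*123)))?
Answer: -2216748/2853133 ≈ -0.77695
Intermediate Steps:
(498 - 374)/(-160 + (-74/202 - 136/(-54 - 1*123))) = 124/(-160 + (-74*1/202 - 136/(-54 - 123))) = 124/(-160 + (-37/101 - 136/(-177))) = 124/(-160 + (-37/101 - 136*(-1/177))) = 124/(-160 + (-37/101 + 136/177)) = 124/(-160 + 7187/17877) = 124/(-2853133/17877) = 124*(-17877/2853133) = -2216748/2853133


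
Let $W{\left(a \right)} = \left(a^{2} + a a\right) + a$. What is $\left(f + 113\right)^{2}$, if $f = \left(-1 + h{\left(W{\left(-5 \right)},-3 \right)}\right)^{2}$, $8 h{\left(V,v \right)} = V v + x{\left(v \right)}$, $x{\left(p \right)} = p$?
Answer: $\frac{50936769}{256} \approx 1.9897 \cdot 10^{5}$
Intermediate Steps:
$W{\left(a \right)} = a + 2 a^{2}$ ($W{\left(a \right)} = \left(a^{2} + a^{2}\right) + a = 2 a^{2} + a = a + 2 a^{2}$)
$h{\left(V,v \right)} = \frac{v}{8} + \frac{V v}{8}$ ($h{\left(V,v \right)} = \frac{V v + v}{8} = \frac{v + V v}{8} = \frac{v}{8} + \frac{V v}{8}$)
$f = \frac{5329}{16}$ ($f = \left(-1 + \frac{1}{8} \left(-3\right) \left(1 - 5 \left(1 + 2 \left(-5\right)\right)\right)\right)^{2} = \left(-1 + \frac{1}{8} \left(-3\right) \left(1 - 5 \left(1 - 10\right)\right)\right)^{2} = \left(-1 + \frac{1}{8} \left(-3\right) \left(1 - -45\right)\right)^{2} = \left(-1 + \frac{1}{8} \left(-3\right) \left(1 + 45\right)\right)^{2} = \left(-1 + \frac{1}{8} \left(-3\right) 46\right)^{2} = \left(-1 - \frac{69}{4}\right)^{2} = \left(- \frac{73}{4}\right)^{2} = \frac{5329}{16} \approx 333.06$)
$\left(f + 113\right)^{2} = \left(\frac{5329}{16} + 113\right)^{2} = \left(\frac{7137}{16}\right)^{2} = \frac{50936769}{256}$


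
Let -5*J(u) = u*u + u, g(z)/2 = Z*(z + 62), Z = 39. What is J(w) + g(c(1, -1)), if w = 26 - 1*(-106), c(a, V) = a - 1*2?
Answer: 6234/5 ≈ 1246.8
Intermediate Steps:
c(a, V) = -2 + a (c(a, V) = a - 2 = -2 + a)
w = 132 (w = 26 + 106 = 132)
g(z) = 4836 + 78*z (g(z) = 2*(39*(z + 62)) = 2*(39*(62 + z)) = 2*(2418 + 39*z) = 4836 + 78*z)
J(u) = -u/5 - u²/5 (J(u) = -(u*u + u)/5 = -(u² + u)/5 = -(u + u²)/5 = -u/5 - u²/5)
J(w) + g(c(1, -1)) = -⅕*132*(1 + 132) + (4836 + 78*(-2 + 1)) = -⅕*132*133 + (4836 + 78*(-1)) = -17556/5 + (4836 - 78) = -17556/5 + 4758 = 6234/5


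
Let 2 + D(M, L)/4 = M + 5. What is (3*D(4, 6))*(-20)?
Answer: -1680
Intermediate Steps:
D(M, L) = 12 + 4*M (D(M, L) = -8 + 4*(M + 5) = -8 + 4*(5 + M) = -8 + (20 + 4*M) = 12 + 4*M)
(3*D(4, 6))*(-20) = (3*(12 + 4*4))*(-20) = (3*(12 + 16))*(-20) = (3*28)*(-20) = 84*(-20) = -1680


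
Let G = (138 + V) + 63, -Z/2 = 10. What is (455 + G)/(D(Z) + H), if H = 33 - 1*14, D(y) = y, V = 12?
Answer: -668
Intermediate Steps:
Z = -20 (Z = -2*10 = -20)
H = 19 (H = 33 - 14 = 19)
G = 213 (G = (138 + 12) + 63 = 150 + 63 = 213)
(455 + G)/(D(Z) + H) = (455 + 213)/(-20 + 19) = 668/(-1) = 668*(-1) = -668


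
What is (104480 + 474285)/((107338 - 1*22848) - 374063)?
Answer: -578765/289573 ≈ -1.9987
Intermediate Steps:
(104480 + 474285)/((107338 - 1*22848) - 374063) = 578765/((107338 - 22848) - 374063) = 578765/(84490 - 374063) = 578765/(-289573) = 578765*(-1/289573) = -578765/289573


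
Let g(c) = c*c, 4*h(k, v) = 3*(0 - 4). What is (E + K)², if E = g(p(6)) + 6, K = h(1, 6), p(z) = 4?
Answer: 361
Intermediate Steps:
h(k, v) = -3 (h(k, v) = (3*(0 - 4))/4 = (3*(-4))/4 = (¼)*(-12) = -3)
g(c) = c²
K = -3
E = 22 (E = 4² + 6 = 16 + 6 = 22)
(E + K)² = (22 - 3)² = 19² = 361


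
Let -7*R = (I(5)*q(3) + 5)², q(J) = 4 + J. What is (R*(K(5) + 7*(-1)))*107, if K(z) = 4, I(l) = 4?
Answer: 349569/7 ≈ 49938.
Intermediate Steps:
R = -1089/7 (R = -(4*(4 + 3) + 5)²/7 = -(4*7 + 5)²/7 = -(28 + 5)²/7 = -⅐*33² = -⅐*1089 = -1089/7 ≈ -155.57)
(R*(K(5) + 7*(-1)))*107 = -1089*(4 + 7*(-1))/7*107 = -1089*(4 - 7)/7*107 = -1089/7*(-3)*107 = (3267/7)*107 = 349569/7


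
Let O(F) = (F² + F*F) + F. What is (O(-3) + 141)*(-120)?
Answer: -18720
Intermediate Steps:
O(F) = F + 2*F² (O(F) = (F² + F²) + F = 2*F² + F = F + 2*F²)
(O(-3) + 141)*(-120) = (-3*(1 + 2*(-3)) + 141)*(-120) = (-3*(1 - 6) + 141)*(-120) = (-3*(-5) + 141)*(-120) = (15 + 141)*(-120) = 156*(-120) = -18720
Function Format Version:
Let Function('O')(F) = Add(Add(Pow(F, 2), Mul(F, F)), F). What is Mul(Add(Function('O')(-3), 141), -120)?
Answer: -18720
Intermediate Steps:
Function('O')(F) = Add(F, Mul(2, Pow(F, 2))) (Function('O')(F) = Add(Add(Pow(F, 2), Pow(F, 2)), F) = Add(Mul(2, Pow(F, 2)), F) = Add(F, Mul(2, Pow(F, 2))))
Mul(Add(Function('O')(-3), 141), -120) = Mul(Add(Mul(-3, Add(1, Mul(2, -3))), 141), -120) = Mul(Add(Mul(-3, Add(1, -6)), 141), -120) = Mul(Add(Mul(-3, -5), 141), -120) = Mul(Add(15, 141), -120) = Mul(156, -120) = -18720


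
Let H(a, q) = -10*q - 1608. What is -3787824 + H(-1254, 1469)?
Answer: -3804122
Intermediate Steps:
H(a, q) = -1608 - 10*q
-3787824 + H(-1254, 1469) = -3787824 + (-1608 - 10*1469) = -3787824 + (-1608 - 14690) = -3787824 - 16298 = -3804122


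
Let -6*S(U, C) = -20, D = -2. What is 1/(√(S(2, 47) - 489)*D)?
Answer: I*√4371/2914 ≈ 0.022688*I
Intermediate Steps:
S(U, C) = 10/3 (S(U, C) = -⅙*(-20) = 10/3)
1/(√(S(2, 47) - 489)*D) = 1/(√(10/3 - 489)*(-2)) = 1/(√(-1457/3)*(-2)) = 1/((I*√4371/3)*(-2)) = 1/(-2*I*√4371/3) = I*√4371/2914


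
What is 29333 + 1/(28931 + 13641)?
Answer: 1248764477/42572 ≈ 29333.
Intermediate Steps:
29333 + 1/(28931 + 13641) = 29333 + 1/42572 = 1248764477/42572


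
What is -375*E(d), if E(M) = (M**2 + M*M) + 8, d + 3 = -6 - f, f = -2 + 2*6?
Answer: -273750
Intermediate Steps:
f = 10 (f = -2 + 12 = 10)
d = -19 (d = -3 + (-6 - 1*10) = -3 + (-6 - 10) = -3 - 16 = -19)
E(M) = 8 + 2*M**2 (E(M) = (M**2 + M**2) + 8 = 2*M**2 + 8 = 8 + 2*M**2)
-375*E(d) = -375*(8 + 2*(-19)**2) = -375*(8 + 2*361) = -375*(8 + 722) = -375*730 = -273750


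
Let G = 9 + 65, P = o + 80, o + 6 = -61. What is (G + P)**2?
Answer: 7569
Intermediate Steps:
o = -67 (o = -6 - 61 = -67)
P = 13 (P = -67 + 80 = 13)
G = 74
(G + P)**2 = (74 + 13)**2 = 87**2 = 7569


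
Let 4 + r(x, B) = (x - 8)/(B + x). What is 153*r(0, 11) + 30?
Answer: -7626/11 ≈ -693.27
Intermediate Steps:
r(x, B) = -4 + (-8 + x)/(B + x) (r(x, B) = -4 + (x - 8)/(B + x) = -4 + (-8 + x)/(B + x))
153*r(0, 11) + 30 = 153*((-8 - 4*11 - 3*0)/(11 + 0)) + 30 = 153*((-8 - 44 + 0)/11) + 30 = 153*((1/11)*(-52)) + 30 = 153*(-52/11) + 30 = -7956/11 + 30 = -7626/11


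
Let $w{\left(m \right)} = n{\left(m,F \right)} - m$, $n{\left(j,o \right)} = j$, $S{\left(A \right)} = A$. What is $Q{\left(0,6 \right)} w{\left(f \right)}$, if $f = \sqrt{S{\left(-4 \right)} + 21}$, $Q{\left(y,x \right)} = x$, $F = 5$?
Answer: $0$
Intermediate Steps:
$f = \sqrt{17}$ ($f = \sqrt{-4 + 21} = \sqrt{17} \approx 4.1231$)
$w{\left(m \right)} = 0$ ($w{\left(m \right)} = m - m = 0$)
$Q{\left(0,6 \right)} w{\left(f \right)} = 6 \cdot 0 = 0$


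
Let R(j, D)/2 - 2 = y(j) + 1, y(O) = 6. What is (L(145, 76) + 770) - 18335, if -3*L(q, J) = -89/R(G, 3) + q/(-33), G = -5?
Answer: -10431761/594 ≈ -17562.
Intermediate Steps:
R(j, D) = 18 (R(j, D) = 4 + 2*(6 + 1) = 4 + 2*7 = 4 + 14 = 18)
L(q, J) = 89/54 + q/99 (L(q, J) = -(-89/18 + q/(-33))/3 = -(-89*1/18 + q*(-1/33))/3 = -(-89/18 - q/33)/3 = 89/54 + q/99)
(L(145, 76) + 770) - 18335 = ((89/54 + (1/99)*145) + 770) - 18335 = ((89/54 + 145/99) + 770) - 18335 = (1849/594 + 770) - 18335 = 459229/594 - 18335 = -10431761/594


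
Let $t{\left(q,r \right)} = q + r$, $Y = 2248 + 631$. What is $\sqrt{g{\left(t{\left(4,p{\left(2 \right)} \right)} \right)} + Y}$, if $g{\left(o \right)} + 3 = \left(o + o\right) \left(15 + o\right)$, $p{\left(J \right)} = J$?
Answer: $2 \sqrt{782} \approx 55.929$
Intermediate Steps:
$Y = 2879$
$g{\left(o \right)} = -3 + 2 o \left(15 + o\right)$ ($g{\left(o \right)} = -3 + \left(o + o\right) \left(15 + o\right) = -3 + 2 o \left(15 + o\right)$)
$\sqrt{g{\left(t{\left(4,p{\left(2 \right)} \right)} \right)} + Y} = \sqrt{\left(-3 + 2 \left(4 + 2\right)^{2} + 30 \left(4 + 2\right)\right) + 2879} = \sqrt{\left(-3 + 2 \cdot 6^{2} + 30 \cdot 6\right) + 2879} = \sqrt{\left(-3 + 2 \cdot 36 + 180\right) + 2879} = \sqrt{\left(-3 + 72 + 180\right) + 2879} = \sqrt{249 + 2879} = \sqrt{3128} = 2 \sqrt{782}$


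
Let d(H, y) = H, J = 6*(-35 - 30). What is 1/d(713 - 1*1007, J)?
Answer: -1/294 ≈ -0.0034014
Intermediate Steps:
J = -390 (J = 6*(-65) = -390)
1/d(713 - 1*1007, J) = 1/(713 - 1*1007) = 1/(713 - 1007) = 1/(-294) = -1/294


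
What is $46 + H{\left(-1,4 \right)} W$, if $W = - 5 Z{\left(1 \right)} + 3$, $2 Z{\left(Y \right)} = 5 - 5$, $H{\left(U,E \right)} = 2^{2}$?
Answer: $58$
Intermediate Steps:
$H{\left(U,E \right)} = 4$
$Z{\left(Y \right)} = 0$ ($Z{\left(Y \right)} = \frac{5 - 5}{2} = \frac{1}{2} \cdot 0 = 0$)
$W = 3$ ($W = \left(-5\right) 0 + 3 = 0 + 3 = 3$)
$46 + H{\left(-1,4 \right)} W = 46 + 4 \cdot 3 = 46 + 12 = 58$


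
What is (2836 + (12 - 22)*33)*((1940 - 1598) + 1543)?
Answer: 4723810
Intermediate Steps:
(2836 + (12 - 22)*33)*((1940 - 1598) + 1543) = (2836 - 10*33)*(342 + 1543) = (2836 - 330)*1885 = 2506*1885 = 4723810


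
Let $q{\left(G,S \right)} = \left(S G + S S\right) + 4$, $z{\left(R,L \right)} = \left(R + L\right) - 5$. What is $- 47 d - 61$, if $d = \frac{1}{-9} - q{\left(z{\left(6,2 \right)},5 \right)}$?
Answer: $\frac{18110}{9} \approx 2012.2$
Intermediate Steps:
$z{\left(R,L \right)} = -5 + L + R$ ($z{\left(R,L \right)} = \left(L + R\right) - 5 = -5 + L + R$)
$q{\left(G,S \right)} = 4 + S^{2} + G S$ ($q{\left(G,S \right)} = \left(G S + S^{2}\right) + 4 = \left(S^{2} + G S\right) + 4 = 4 + S^{2} + G S$)
$d = - \frac{397}{9}$ ($d = \frac{1}{-9} - \left(4 + 5^{2} + \left(-5 + 2 + 6\right) 5\right) = - \frac{1}{9} - \left(4 + 25 + 3 \cdot 5\right) = - \frac{1}{9} - \left(4 + 25 + 15\right) = - \frac{1}{9} - 44 = - \frac{397}{9} \approx -44.111$)
$- 47 d - 61 = \left(-47\right) \left(- \frac{397}{9}\right) - 61 = \frac{18659}{9} - 61 = \frac{18110}{9}$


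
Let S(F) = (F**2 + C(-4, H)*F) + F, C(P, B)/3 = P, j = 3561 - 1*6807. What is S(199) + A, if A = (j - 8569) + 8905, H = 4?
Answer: 34502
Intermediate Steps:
j = -3246 (j = 3561 - 6807 = -3246)
C(P, B) = 3*P
S(F) = F**2 - 11*F (S(F) = (F**2 + (3*(-4))*F) + F = (F**2 - 12*F) + F = F**2 - 11*F)
A = -2910 (A = (-3246 - 8569) + 8905 = -11815 + 8905 = -2910)
S(199) + A = 199*(-11 + 199) - 2910 = 199*188 - 2910 = 37412 - 2910 = 34502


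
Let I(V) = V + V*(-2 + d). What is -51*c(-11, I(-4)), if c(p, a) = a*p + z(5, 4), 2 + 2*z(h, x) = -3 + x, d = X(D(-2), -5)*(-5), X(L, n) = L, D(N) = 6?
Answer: 139179/2 ≈ 69590.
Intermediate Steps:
d = -30 (d = 6*(-5) = -30)
z(h, x) = -5/2 + x/2 (z(h, x) = -1 + (-3 + x)/2 = -1 + (-3/2 + x/2) = -5/2 + x/2)
I(V) = -31*V (I(V) = V + V*(-2 - 30) = V + V*(-32) = V - 32*V = -31*V)
c(p, a) = -1/2 + a*p (c(p, a) = a*p + (-5/2 + (1/2)*4) = a*p + (-5/2 + 2) = a*p - 1/2 = -1/2 + a*p)
-51*c(-11, I(-4)) = -51*(-1/2 - 31*(-4)*(-11)) = -51*(-1/2 + 124*(-11)) = -51*(-1/2 - 1364) = -51*(-2729/2) = 139179/2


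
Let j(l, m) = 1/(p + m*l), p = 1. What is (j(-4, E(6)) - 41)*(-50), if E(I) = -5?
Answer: 43000/21 ≈ 2047.6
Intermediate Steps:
j(l, m) = 1/(1 + l*m) (j(l, m) = 1/(1 + m*l) = 1/(1 + l*m))
(j(-4, E(6)) - 41)*(-50) = (1/(1 - 4*(-5)) - 41)*(-50) = (1/(1 + 20) - 41)*(-50) = (1/21 - 41)*(-50) = -860/21*(-50) = 43000/21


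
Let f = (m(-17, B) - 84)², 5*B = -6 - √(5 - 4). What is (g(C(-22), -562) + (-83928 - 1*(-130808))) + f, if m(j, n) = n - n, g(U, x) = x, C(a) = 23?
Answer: 53374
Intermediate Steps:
B = -7/5 (B = (-6 - √(5 - 4))/5 = (-6 - √1)/5 = (-6 - 1*1)/5 = (-6 - 1)/5 = (⅕)*(-7) = -7/5 ≈ -1.4000)
m(j, n) = 0
f = 7056 (f = (0 - 84)² = (-84)² = 7056)
(g(C(-22), -562) + (-83928 - 1*(-130808))) + f = (-562 + (-83928 - 1*(-130808))) + 7056 = (-562 + (-83928 + 130808)) + 7056 = (-562 + 46880) + 7056 = 46318 + 7056 = 53374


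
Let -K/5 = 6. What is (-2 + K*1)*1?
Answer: -32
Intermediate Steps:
K = -30 (K = -5*6 = -30)
(-2 + K*1)*1 = (-2 - 30*1)*1 = (-2 - 30)*1 = -32*1 = -32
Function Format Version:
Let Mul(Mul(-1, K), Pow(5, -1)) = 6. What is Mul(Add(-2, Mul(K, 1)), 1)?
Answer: -32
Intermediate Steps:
K = -30 (K = Mul(-5, 6) = -30)
Mul(Add(-2, Mul(K, 1)), 1) = Mul(Add(-2, Mul(-30, 1)), 1) = Mul(Add(-2, -30), 1) = Mul(-32, 1) = -32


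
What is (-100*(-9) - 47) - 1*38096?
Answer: -37243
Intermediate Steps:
(-100*(-9) - 47) - 1*38096 = (900 - 47) - 38096 = 853 - 38096 = -37243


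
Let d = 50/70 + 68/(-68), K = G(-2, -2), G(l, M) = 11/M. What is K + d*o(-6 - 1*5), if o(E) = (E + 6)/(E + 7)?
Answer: -41/7 ≈ -5.8571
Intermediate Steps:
K = -11/2 (K = 11/(-2) = 11*(-½) = -11/2 ≈ -5.5000)
d = -2/7 (d = 50*(1/70) + 68*(-1/68) = 5/7 - 1 = -2/7 ≈ -0.28571)
o(E) = (6 + E)/(7 + E)
K + d*o(-6 - 1*5) = -11/2 - 2*(6 + (-6 - 1*5))/(7*(7 + (-6 - 1*5))) = -11/2 - 2*(6 + (-6 - 5))/(7*(7 + (-6 - 5))) = -11/2 - 2*(6 - 11)/(7*(7 - 11)) = -11/2 - 2*(-5)/(7*(-4)) = -11/2 - (-1)*(-5)/14 = -11/2 - 2/7*5/4 = -11/2 - 5/14 = -41/7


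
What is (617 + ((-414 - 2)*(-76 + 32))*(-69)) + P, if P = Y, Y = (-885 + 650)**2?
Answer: -1207134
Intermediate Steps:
Y = 55225 (Y = (-235)**2 = 55225)
P = 55225
(617 + ((-414 - 2)*(-76 + 32))*(-69)) + P = (617 + ((-414 - 2)*(-76 + 32))*(-69)) + 55225 = (617 - 416*(-44)*(-69)) + 55225 = (617 + 18304*(-69)) + 55225 = (617 - 1262976) + 55225 = -1262359 + 55225 = -1207134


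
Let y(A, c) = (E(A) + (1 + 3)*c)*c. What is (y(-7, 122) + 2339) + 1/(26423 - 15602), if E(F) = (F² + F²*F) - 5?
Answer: 274820938/10821 ≈ 25397.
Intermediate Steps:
E(F) = -5 + F² + F³ (E(F) = (F² + F³) - 5 = -5 + F² + F³)
y(A, c) = c*(-5 + A² + A³ + 4*c) (y(A, c) = ((-5 + A² + A³) + (1 + 3)*c)*c = ((-5 + A² + A³) + 4*c)*c = (-5 + A² + A³ + 4*c)*c = c*(-5 + A² + A³ + 4*c))
(y(-7, 122) + 2339) + 1/(26423 - 15602) = (122*(-5 + (-7)² + (-7)³ + 4*122) + 2339) + 1/(26423 - 15602) = (122*(-5 + 49 - 343 + 488) + 2339) + 1/10821 = (122*189 + 2339) + 1/10821 = (23058 + 2339) + 1/10821 = 25397 + 1/10821 = 274820938/10821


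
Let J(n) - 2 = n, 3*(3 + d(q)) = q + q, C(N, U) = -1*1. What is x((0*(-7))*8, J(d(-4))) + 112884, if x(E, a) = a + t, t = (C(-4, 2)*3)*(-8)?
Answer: 338713/3 ≈ 1.1290e+5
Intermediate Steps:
C(N, U) = -1
d(q) = -3 + 2*q/3 (d(q) = -3 + (q + q)/3 = -3 + (2*q)/3 = -3 + 2*q/3)
J(n) = 2 + n
t = 24 (t = -1*3*(-8) = -3*(-8) = 24)
x(E, a) = 24 + a (x(E, a) = a + 24 = 24 + a)
x((0*(-7))*8, J(d(-4))) + 112884 = (24 + (2 + (-3 + (2/3)*(-4)))) + 112884 = (24 + (2 + (-3 - 8/3))) + 112884 = (24 + (2 - 17/3)) + 112884 = (24 - 11/3) + 112884 = 61/3 + 112884 = 338713/3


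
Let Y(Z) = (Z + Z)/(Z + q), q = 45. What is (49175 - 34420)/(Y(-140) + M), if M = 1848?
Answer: 280345/35168 ≈ 7.9716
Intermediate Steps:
Y(Z) = 2*Z/(45 + Z) (Y(Z) = (Z + Z)/(Z + 45) = (2*Z)/(45 + Z) = 2*Z/(45 + Z))
(49175 - 34420)/(Y(-140) + M) = (49175 - 34420)/(2*(-140)/(45 - 140) + 1848) = 14755/(2*(-140)/(-95) + 1848) = 14755/(2*(-140)*(-1/95) + 1848) = 14755/(56/19 + 1848) = 14755/(35168/19) = 14755*(19/35168) = 280345/35168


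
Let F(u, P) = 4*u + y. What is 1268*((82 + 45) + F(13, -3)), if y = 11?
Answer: 240920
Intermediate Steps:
F(u, P) = 11 + 4*u (F(u, P) = 4*u + 11 = 11 + 4*u)
1268*((82 + 45) + F(13, -3)) = 1268*((82 + 45) + (11 + 4*13)) = 1268*(127 + (11 + 52)) = 1268*(127 + 63) = 1268*190 = 240920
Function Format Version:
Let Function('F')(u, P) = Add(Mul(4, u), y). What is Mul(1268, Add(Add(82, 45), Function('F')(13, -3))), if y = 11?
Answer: 240920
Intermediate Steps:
Function('F')(u, P) = Add(11, Mul(4, u)) (Function('F')(u, P) = Add(Mul(4, u), 11) = Add(11, Mul(4, u)))
Mul(1268, Add(Add(82, 45), Function('F')(13, -3))) = Mul(1268, Add(Add(82, 45), Add(11, Mul(4, 13)))) = Mul(1268, Add(127, Add(11, 52))) = Mul(1268, Add(127, 63)) = Mul(1268, 190) = 240920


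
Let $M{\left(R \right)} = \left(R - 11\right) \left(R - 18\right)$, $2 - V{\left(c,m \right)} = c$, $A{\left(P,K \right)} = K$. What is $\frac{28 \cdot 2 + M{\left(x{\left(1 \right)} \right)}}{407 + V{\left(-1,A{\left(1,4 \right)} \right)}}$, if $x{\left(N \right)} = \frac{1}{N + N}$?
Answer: $\frac{959}{1640} \approx 0.58476$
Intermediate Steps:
$V{\left(c,m \right)} = 2 - c$
$x{\left(N \right)} = \frac{1}{2 N}$
$M{\left(R \right)} = \left(-18 + R\right) \left(-11 + R\right)$ ($M{\left(R \right)} = \left(-11 + R\right) \left(-18 + R\right) = \left(-18 + R\right) \left(-11 + R\right)$)
$\frac{28 \cdot 2 + M{\left(x{\left(1 \right)} \right)}}{407 + V{\left(-1,A{\left(1,4 \right)} \right)}} = \frac{28 \cdot 2 + \left(198 + \left(\frac{1}{2 \cdot 1}\right)^{2} - 29 \frac{1}{2 \cdot 1}\right)}{407 + \left(2 - -1\right)} = \frac{56 + \left(198 + \left(\frac{1}{2} \cdot 1\right)^{2} - 29 \cdot \frac{1}{2} \cdot 1\right)}{407 + \left(2 + 1\right)} = \frac{56 + \left(198 + \left(\frac{1}{2}\right)^{2} - \frac{29}{2}\right)}{407 + 3} = \frac{56 + \left(198 + \frac{1}{4} - \frac{29}{2}\right)}{410} = \left(56 + \frac{735}{4}\right) \frac{1}{410} = \frac{959}{4} \cdot \frac{1}{410} = \frac{959}{1640}$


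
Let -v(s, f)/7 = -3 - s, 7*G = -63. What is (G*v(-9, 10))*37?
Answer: 13986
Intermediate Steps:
G = -9 (G = (1/7)*(-63) = -9)
v(s, f) = 21 + 7*s (v(s, f) = -7*(-3 - s) = 21 + 7*s)
(G*v(-9, 10))*37 = -9*(21 + 7*(-9))*37 = -9*(21 - 63)*37 = -9*(-42)*37 = 378*37 = 13986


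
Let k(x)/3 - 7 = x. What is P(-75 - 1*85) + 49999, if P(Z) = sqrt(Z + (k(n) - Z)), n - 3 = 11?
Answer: 49999 + 3*sqrt(7) ≈ 50007.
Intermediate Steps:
n = 14 (n = 3 + 11 = 14)
k(x) = 21 + 3*x
P(Z) = 3*sqrt(7) (P(Z) = sqrt(Z + ((21 + 3*14) - Z)) = sqrt(Z + ((21 + 42) - Z)) = sqrt(Z + (63 - Z)) = sqrt(63) = 3*sqrt(7))
P(-75 - 1*85) + 49999 = 3*sqrt(7) + 49999 = 49999 + 3*sqrt(7)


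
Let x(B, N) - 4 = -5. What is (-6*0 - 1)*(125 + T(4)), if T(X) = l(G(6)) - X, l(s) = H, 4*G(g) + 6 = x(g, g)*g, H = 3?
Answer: -124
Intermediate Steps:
x(B, N) = -1 (x(B, N) = 4 - 5 = -1)
G(g) = -3/2 - g/4 (G(g) = -3/2 + (-g)/4 = -3/2 - g/4)
l(s) = 3
T(X) = 3 - X
(-6*0 - 1)*(125 + T(4)) = (-6*0 - 1)*(125 + (3 - 1*4)) = (0 - 1)*(125 + (3 - 4)) = -(125 - 1) = -1*124 = -124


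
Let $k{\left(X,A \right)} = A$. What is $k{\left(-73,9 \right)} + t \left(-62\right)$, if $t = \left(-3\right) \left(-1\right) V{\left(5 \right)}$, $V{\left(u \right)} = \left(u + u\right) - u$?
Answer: $-921$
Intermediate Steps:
$V{\left(u \right)} = u$ ($V{\left(u \right)} = 2 u - u = u$)
$t = 15$ ($t = \left(-3\right) \left(-1\right) 5 = 3 \cdot 5 = 15$)
$k{\left(-73,9 \right)} + t \left(-62\right) = 9 + 15 \left(-62\right) = 9 - 930 = -921$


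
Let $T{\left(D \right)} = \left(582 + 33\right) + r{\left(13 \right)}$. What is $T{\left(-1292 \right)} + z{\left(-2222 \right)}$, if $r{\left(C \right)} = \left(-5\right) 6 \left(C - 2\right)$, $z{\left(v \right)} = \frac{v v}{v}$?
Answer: $-1937$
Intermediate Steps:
$z{\left(v \right)} = v$ ($z{\left(v \right)} = \frac{v^{2}}{v} = v$)
$r{\left(C \right)} = 60 - 30 C$ ($r{\left(C \right)} = - 30 \left(-2 + C\right) = 60 - 30 C$)
$T{\left(D \right)} = 285$ ($T{\left(D \right)} = \left(582 + 33\right) + \left(60 - 390\right) = 615 + \left(60 - 390\right) = 615 - 330 = 285$)
$T{\left(-1292 \right)} + z{\left(-2222 \right)} = 285 - 2222 = -1937$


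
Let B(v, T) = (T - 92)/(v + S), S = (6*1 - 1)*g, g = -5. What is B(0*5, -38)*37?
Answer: 962/5 ≈ 192.40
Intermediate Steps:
S = -25 (S = (6*1 - 1)*(-5) = (6 - 1)*(-5) = 5*(-5) = -25)
B(v, T) = (-92 + T)/(-25 + v) (B(v, T) = (T - 92)/(v - 25) = (-92 + T)/(-25 + v))
B(0*5, -38)*37 = ((-92 - 38)/(-25 + 0*5))*37 = (-130/(-25 + 0))*37 = (-130/(-25))*37 = -1/25*(-130)*37 = (26/5)*37 = 962/5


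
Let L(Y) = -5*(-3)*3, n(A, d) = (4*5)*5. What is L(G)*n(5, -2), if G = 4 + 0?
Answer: 4500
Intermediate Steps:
G = 4
n(A, d) = 100 (n(A, d) = 20*5 = 100)
L(Y) = 45 (L(Y) = 15*3 = 45)
L(G)*n(5, -2) = 45*100 = 4500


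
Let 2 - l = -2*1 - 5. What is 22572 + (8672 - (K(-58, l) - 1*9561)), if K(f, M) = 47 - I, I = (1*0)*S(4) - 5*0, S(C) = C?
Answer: 40758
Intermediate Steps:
l = 9 (l = 2 - (-2*1 - 5) = 2 - (-2 - 5) = 2 - 1*(-7) = 2 + 7 = 9)
I = 0 (I = (1*0)*4 - 5*0 = 0*4 + 0 = 0 + 0 = 0)
K(f, M) = 47 (K(f, M) = 47 - 1*0 = 47 + 0 = 47)
22572 + (8672 - (K(-58, l) - 1*9561)) = 22572 + (8672 - (47 - 1*9561)) = 22572 + (8672 - (47 - 9561)) = 22572 + (8672 - 1*(-9514)) = 22572 + (8672 + 9514) = 22572 + 18186 = 40758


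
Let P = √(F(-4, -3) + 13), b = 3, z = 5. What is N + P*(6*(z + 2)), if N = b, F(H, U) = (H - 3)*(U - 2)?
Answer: 3 + 168*√3 ≈ 293.98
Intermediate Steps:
F(H, U) = (-3 + H)*(-2 + U)
P = 4*√3 (P = √((6 - 3*(-3) - 2*(-4) - 4*(-3)) + 13) = √((6 + 9 + 8 + 12) + 13) = √(35 + 13) = √48 = 4*√3 ≈ 6.9282)
N = 3
N + P*(6*(z + 2)) = 3 + (4*√3)*(6*(5 + 2)) = 3 + (4*√3)*(6*7) = 3 + (4*√3)*42 = 3 + 168*√3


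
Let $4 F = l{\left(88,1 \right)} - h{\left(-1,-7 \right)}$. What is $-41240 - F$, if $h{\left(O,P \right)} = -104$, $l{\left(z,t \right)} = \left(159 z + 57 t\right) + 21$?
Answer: $- \frac{89567}{2} \approx -44784.0$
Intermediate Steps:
$l{\left(z,t \right)} = 21 + 57 t + 159 z$ ($l{\left(z,t \right)} = \left(57 t + 159 z\right) + 21 = 21 + 57 t + 159 z$)
$F = \frac{7087}{2}$ ($F = \frac{\left(21 + 57 \cdot 1 + 159 \cdot 88\right) - -104}{4} = \frac{\left(21 + 57 + 13992\right) + 104}{4} = \frac{14070 + 104}{4} = \frac{1}{4} \cdot 14174 = \frac{7087}{2} \approx 3543.5$)
$-41240 - F = -41240 - \frac{7087}{2} = - \frac{89567}{2}$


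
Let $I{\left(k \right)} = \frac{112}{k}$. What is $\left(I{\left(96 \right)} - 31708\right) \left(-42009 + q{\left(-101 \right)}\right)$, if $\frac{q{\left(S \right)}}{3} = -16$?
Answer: $\frac{2666988579}{2} \approx 1.3335 \cdot 10^{9}$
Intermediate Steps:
$q{\left(S \right)} = -48$ ($q{\left(S \right)} = 3 \left(-16\right) = -48$)
$\left(I{\left(96 \right)} - 31708\right) \left(-42009 + q{\left(-101 \right)}\right) = \left(\frac{112}{96} - 31708\right) \left(-42009 - 48\right) = \left(112 \cdot \frac{1}{96} - 31708\right) \left(-42057\right) = \left(\frac{7}{6} - 31708\right) \left(-42057\right) = \left(- \frac{190241}{6}\right) \left(-42057\right) = \frac{2666988579}{2}$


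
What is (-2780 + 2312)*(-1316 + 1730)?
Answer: -193752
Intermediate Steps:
(-2780 + 2312)*(-1316 + 1730) = -468*414 = -193752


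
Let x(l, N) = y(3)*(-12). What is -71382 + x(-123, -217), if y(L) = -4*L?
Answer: -71238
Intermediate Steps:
x(l, N) = 144 (x(l, N) = -4*3*(-12) = -12*(-12) = 144)
-71382 + x(-123, -217) = -71382 + 144 = -71238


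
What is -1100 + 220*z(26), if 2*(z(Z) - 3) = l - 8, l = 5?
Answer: -770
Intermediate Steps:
z(Z) = 3/2 (z(Z) = 3 + (5 - 8)/2 = 3 + (1/2)*(-3) = 3 - 3/2 = 3/2)
-1100 + 220*z(26) = -1100 + 220*(3/2) = -1100 + 330 = -770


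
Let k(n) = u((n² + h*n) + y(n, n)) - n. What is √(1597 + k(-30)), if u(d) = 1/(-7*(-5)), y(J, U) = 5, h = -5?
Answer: √1993110/35 ≈ 40.336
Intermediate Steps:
u(d) = 1/35 (u(d) = -⅐*(-⅕) = 1/35)
k(n) = 1/35 - n
√(1597 + k(-30)) = √(1597 + (1/35 - 1*(-30))) = √(1597 + (1/35 + 30)) = √(1597 + 1051/35) = √(56946/35) = √1993110/35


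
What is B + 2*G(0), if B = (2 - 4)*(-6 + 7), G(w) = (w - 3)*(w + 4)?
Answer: -26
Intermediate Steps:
G(w) = (-3 + w)*(4 + w)
B = -2 (B = -2*1 = -2)
B + 2*G(0) = -2 + 2*(-12 + 0 + 0**2) = -2 + 2*(-12 + 0 + 0) = -2 + 2*(-12) = -2 - 24 = -26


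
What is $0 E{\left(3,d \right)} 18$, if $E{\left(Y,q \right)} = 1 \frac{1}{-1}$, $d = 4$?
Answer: $0$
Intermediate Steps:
$E{\left(Y,q \right)} = -1$ ($E{\left(Y,q \right)} = 1 \left(-1\right) = -1$)
$0 E{\left(3,d \right)} 18 = 0 \left(-1\right) 18 = 0 \cdot 18 = 0$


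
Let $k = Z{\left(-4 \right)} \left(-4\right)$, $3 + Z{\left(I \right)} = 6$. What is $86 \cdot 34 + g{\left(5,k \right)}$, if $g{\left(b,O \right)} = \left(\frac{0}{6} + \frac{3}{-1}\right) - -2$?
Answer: $2923$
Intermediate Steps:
$Z{\left(I \right)} = 3$ ($Z{\left(I \right)} = -3 + 6 = 3$)
$k = -12$ ($k = 3 \left(-4\right) = -12$)
$g{\left(b,O \right)} = -1$ ($g{\left(b,O \right)} = \left(0 \cdot \frac{1}{6} + 3 \left(-1\right)\right) + 2 = \left(0 - 3\right) + 2 = -3 + 2 = -1$)
$86 \cdot 34 + g{\left(5,k \right)} = 86 \cdot 34 - 1 = 2924 - 1 = 2923$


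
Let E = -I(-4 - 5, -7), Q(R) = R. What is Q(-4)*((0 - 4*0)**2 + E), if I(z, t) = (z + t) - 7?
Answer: -92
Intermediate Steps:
I(z, t) = -7 + t + z (I(z, t) = (t + z) - 7 = -7 + t + z)
E = 23 (E = -(-7 - 7 + (-4 - 5)) = -(-7 - 7 - 9) = -1*(-23) = 23)
Q(-4)*((0 - 4*0)**2 + E) = -4*((0 - 4*0)**2 + 23) = -4*((0 + 0)**2 + 23) = -4*(0**2 + 23) = -4*(0 + 23) = -4*23 = -92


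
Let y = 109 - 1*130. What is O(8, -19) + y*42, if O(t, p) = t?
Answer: -874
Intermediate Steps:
y = -21 (y = 109 - 130 = -21)
O(8, -19) + y*42 = 8 - 21*42 = 8 - 882 = -874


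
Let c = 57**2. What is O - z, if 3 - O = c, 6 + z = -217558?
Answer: 214318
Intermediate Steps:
z = -217564 (z = -6 - 217558 = -217564)
c = 3249
O = -3246 (O = 3 - 1*3249 = 3 - 3249 = -3246)
O - z = -3246 - 1*(-217564) = -3246 + 217564 = 214318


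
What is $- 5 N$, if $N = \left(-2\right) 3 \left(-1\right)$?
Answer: $-30$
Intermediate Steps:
$N = 6$ ($N = \left(-6\right) \left(-1\right) = 6$)
$- 5 N = \left(-5\right) 6 = -30$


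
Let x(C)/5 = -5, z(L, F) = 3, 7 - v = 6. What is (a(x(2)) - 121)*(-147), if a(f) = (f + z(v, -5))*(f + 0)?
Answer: -63063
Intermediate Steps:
v = 1 (v = 7 - 1*6 = 7 - 6 = 1)
x(C) = -25 (x(C) = 5*(-5) = -25)
a(f) = f*(3 + f) (a(f) = (f + 3)*(f + 0) = (3 + f)*f = f*(3 + f))
(a(x(2)) - 121)*(-147) = (-25*(3 - 25) - 121)*(-147) = (-25*(-22) - 121)*(-147) = (550 - 121)*(-147) = 429*(-147) = -63063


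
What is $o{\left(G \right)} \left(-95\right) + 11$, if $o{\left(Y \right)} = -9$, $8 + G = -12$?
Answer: $866$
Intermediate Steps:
$G = -20$ ($G = -8 - 12 = -20$)
$o{\left(G \right)} \left(-95\right) + 11 = \left(-9\right) \left(-95\right) + 11 = 855 + 11 = 866$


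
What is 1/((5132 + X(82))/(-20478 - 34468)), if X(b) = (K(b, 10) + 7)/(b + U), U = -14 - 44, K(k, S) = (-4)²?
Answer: -1318704/123191 ≈ -10.705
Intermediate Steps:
K(k, S) = 16
U = -58
X(b) = 23/(-58 + b) (X(b) = (16 + 7)/(b - 58) = 23/(-58 + b))
1/((5132 + X(82))/(-20478 - 34468)) = 1/((5132 + 23/(-58 + 82))/(-20478 - 34468)) = 1/((5132 + 23/24)/(-54946)) = 1/((5132 + 23*(1/24))*(-1/54946)) = 1/((5132 + 23/24)*(-1/54946)) = 1/((123191/24)*(-1/54946)) = 1/(-123191/1318704) = -1318704/123191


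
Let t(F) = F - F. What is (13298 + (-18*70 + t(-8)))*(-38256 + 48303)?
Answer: 120945786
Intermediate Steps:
t(F) = 0
(13298 + (-18*70 + t(-8)))*(-38256 + 48303) = (13298 + (-18*70 + 0))*(-38256 + 48303) = (13298 + (-1260 + 0))*10047 = (13298 - 1260)*10047 = 12038*10047 = 120945786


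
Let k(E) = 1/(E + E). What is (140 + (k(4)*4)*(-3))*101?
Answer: 27977/2 ≈ 13989.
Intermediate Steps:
k(E) = 1/(2*E)
(140 + (k(4)*4)*(-3))*101 = (140 + (((½)/4)*4)*(-3))*101 = (140 + (((½)*(¼))*4)*(-3))*101 = (140 + ((⅛)*4)*(-3))*101 = (140 + (½)*(-3))*101 = (140 - 3/2)*101 = (277/2)*101 = 27977/2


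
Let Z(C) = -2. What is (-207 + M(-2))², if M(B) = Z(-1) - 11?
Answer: 48400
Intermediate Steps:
M(B) = -13 (M(B) = -2 - 11 = -13)
(-207 + M(-2))² = (-207 - 13)² = (-220)² = 48400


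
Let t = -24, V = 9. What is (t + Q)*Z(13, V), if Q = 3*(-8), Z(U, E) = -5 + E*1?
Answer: -192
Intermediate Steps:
Z(U, E) = -5 + E
Q = -24
(t + Q)*Z(13, V) = (-24 - 24)*(-5 + 9) = -48*4 = -192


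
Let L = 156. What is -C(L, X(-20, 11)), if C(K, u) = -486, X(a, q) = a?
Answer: 486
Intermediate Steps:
-C(L, X(-20, 11)) = -1*(-486) = 486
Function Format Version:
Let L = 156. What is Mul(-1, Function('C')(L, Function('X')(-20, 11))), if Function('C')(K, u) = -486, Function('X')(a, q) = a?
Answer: 486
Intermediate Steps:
Mul(-1, Function('C')(L, Function('X')(-20, 11))) = Mul(-1, -486) = 486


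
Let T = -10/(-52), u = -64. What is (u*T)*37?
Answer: -5920/13 ≈ -455.38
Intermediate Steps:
T = 5/26 (T = -10*(-1/52) = 5/26 ≈ 0.19231)
(u*T)*37 = -64*5/26*37 = -160/13*37 = -5920/13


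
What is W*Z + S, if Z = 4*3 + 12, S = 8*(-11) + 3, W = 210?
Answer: 4955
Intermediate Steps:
S = -85 (S = -88 + 3 = -85)
Z = 24 (Z = 12 + 12 = 24)
W*Z + S = 210*24 - 85 = 5040 - 85 = 4955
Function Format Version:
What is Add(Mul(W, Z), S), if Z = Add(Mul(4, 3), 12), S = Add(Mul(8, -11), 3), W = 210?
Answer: 4955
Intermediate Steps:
S = -85 (S = Add(-88, 3) = -85)
Z = 24 (Z = Add(12, 12) = 24)
Add(Mul(W, Z), S) = Add(Mul(210, 24), -85) = Add(5040, -85) = 4955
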